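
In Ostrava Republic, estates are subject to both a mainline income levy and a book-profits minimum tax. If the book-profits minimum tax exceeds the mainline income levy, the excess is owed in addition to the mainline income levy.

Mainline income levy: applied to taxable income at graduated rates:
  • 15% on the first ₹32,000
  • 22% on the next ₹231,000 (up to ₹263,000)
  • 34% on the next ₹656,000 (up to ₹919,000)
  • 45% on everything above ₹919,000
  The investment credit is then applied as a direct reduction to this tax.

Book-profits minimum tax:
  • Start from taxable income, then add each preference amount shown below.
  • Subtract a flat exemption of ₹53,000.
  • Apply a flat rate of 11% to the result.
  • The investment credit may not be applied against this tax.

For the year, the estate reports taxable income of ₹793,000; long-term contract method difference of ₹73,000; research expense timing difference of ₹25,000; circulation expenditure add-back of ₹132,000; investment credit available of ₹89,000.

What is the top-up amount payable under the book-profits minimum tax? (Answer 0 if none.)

₹0

Mainline income levy:
  ₹32,000 × 15% = ₹4,800
  ₹231,000 × 22% = ₹50,820
  ₹530,000 × 34% = ₹180,200
  → ₹235,820
  Less investment credit ₹89,000 → ₹146,820

Book-profits minimum tax:
  Adjusted income: ₹793,000 + ₹73,000 + ₹25,000 + ₹132,000 = ₹1,023,000
  Less exemption ₹53,000 → base ₹970,000
  ₹970,000 × 11% = ₹106,700

₹106,700 ≤ ₹146,820, so no add-on is due.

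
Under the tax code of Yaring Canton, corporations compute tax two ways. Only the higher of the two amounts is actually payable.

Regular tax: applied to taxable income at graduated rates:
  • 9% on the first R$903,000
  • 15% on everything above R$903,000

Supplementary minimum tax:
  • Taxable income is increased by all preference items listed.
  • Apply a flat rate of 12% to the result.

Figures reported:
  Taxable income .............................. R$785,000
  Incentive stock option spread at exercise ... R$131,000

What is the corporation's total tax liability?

R$109,920

Regular tax:
  R$785,000 × 9% = R$70,650

Supplementary minimum tax:
  Adjusted income: R$785,000 + R$131,000 = R$916,000
  R$916,000 × 12% = R$109,920

R$109,920 > R$70,650, so the supplementary minimum tax is the binding amount.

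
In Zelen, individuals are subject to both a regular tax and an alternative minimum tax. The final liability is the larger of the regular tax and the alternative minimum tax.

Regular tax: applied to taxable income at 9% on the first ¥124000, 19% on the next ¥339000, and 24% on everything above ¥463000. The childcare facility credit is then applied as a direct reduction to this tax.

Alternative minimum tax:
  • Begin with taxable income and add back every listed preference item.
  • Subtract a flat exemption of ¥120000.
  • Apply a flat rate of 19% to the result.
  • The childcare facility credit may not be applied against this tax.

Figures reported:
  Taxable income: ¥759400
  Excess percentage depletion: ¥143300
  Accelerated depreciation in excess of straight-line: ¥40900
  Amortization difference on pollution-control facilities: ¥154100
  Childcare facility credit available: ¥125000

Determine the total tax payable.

¥185763

Alternative minimum tax:
  Adjusted income: ¥759400 + ¥143300 + ¥40900 + ¥154100 = ¥1097700
  Less exemption ¥120000 → base ¥977700
  ¥977700 × 19% = ¥185763

Regular tax:
  ¥124000 × 9% = ¥11160
  ¥339000 × 19% = ¥64410
  ¥296400 × 24% = ¥71136
  → ¥146706
  Less childcare facility credit ¥125000 → ¥21706

¥185763 > ¥21706, so the alternative minimum tax is the binding amount.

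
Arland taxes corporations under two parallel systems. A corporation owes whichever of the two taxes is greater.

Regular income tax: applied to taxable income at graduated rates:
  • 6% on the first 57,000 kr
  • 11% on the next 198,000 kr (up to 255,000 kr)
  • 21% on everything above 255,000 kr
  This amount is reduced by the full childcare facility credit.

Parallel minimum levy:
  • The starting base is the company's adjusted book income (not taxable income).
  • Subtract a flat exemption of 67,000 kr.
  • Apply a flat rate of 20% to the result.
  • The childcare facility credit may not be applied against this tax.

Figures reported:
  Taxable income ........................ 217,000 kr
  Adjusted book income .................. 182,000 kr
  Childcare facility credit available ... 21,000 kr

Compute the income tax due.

Parallel minimum levy:
  Base (adjusted book income): 182,000 kr
  Less exemption 67,000 kr → base 115,000 kr
  115,000 kr × 20% = 23,000 kr

Regular income tax:
  57,000 kr × 6% = 3,420 kr
  160,000 kr × 11% = 17,600 kr
  → 21,020 kr
  Less childcare facility credit 21,000 kr → 20 kr

23,000 kr > 20 kr, so the parallel minimum levy is the binding amount.

23,000 kr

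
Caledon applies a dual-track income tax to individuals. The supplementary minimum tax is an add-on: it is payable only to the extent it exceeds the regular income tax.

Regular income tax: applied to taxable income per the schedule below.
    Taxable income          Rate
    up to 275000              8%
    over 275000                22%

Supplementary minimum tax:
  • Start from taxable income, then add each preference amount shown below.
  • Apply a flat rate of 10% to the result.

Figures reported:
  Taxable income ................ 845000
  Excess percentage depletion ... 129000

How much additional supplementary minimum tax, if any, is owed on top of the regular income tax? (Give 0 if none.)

0

Regular income tax:
  275000 × 8% = 22000
  570000 × 22% = 125400
  → 147400

Supplementary minimum tax:
  Adjusted income: 845000 + 129000 = 974000
  974000 × 10% = 97400

97400 ≤ 147400, so no add-on is due.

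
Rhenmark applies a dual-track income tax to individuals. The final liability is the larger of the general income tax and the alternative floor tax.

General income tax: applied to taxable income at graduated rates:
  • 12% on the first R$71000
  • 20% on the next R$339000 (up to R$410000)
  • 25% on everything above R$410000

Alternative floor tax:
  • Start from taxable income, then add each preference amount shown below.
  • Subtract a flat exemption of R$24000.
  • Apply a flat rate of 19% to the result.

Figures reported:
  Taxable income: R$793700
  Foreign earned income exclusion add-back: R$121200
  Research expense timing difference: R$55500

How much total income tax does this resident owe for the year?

R$179816

Alternative floor tax:
  Adjusted income: R$793700 + R$121200 + R$55500 = R$970400
  Less exemption R$24000 → base R$946400
  R$946400 × 19% = R$179816

General income tax:
  R$71000 × 12% = R$8520
  R$339000 × 20% = R$67800
  R$383700 × 25% = R$95925
  → R$172245

R$179816 > R$172245, so the alternative floor tax is the binding amount.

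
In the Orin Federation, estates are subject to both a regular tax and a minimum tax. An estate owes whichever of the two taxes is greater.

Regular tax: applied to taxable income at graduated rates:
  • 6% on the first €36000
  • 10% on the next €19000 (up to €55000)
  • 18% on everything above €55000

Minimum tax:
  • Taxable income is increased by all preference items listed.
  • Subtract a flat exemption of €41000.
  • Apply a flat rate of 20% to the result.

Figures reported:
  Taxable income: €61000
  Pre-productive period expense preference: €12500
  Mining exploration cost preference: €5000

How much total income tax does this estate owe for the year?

Minimum tax:
  Adjusted income: €61000 + €12500 + €5000 = €78500
  Less exemption €41000 → base €37500
  €37500 × 20% = €7500

Regular tax:
  €36000 × 6% = €2160
  €19000 × 10% = €1900
  €6000 × 18% = €1080
  → €5140

€7500 > €5140, so the minimum tax is the binding amount.

€7500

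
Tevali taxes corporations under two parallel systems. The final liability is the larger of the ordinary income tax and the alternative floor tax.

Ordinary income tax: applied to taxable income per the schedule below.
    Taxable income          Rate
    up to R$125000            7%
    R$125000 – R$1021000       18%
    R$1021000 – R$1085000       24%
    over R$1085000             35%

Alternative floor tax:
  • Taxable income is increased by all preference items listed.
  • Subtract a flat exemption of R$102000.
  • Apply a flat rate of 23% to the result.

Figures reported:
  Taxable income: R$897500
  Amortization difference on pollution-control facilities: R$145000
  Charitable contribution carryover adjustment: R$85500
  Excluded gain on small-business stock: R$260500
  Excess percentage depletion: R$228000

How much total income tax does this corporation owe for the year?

Alternative floor tax:
  Adjusted income: R$897500 + R$145000 + R$85500 + R$260500 + R$228000 = R$1616500
  Less exemption R$102000 → base R$1514500
  R$1514500 × 23% = R$348335

Ordinary income tax:
  R$125000 × 7% = R$8750
  R$772500 × 18% = R$139050
  → R$147800

R$348335 > R$147800, so the alternative floor tax is the binding amount.

R$348335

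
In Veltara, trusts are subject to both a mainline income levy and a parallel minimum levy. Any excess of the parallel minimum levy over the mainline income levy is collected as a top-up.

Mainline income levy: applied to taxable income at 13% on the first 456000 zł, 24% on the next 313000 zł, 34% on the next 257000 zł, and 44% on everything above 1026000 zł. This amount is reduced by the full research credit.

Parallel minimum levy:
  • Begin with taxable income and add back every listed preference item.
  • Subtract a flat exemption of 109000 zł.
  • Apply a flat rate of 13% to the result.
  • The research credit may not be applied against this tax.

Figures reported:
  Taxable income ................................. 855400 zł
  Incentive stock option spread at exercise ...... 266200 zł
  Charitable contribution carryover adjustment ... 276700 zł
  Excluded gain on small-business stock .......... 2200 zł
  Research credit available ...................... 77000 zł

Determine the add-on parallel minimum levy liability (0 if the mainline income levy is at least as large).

81119 zł

Parallel minimum levy:
  Adjusted income: 855400 zł + 266200 zł + 276700 zł + 2200 zł = 1400500 zł
  Less exemption 109000 zł → base 1291500 zł
  1291500 zł × 13% = 167895 zł

Mainline income levy:
  456000 zł × 13% = 59280 zł
  313000 zł × 24% = 75120 zł
  86400 zł × 34% = 29376 zł
  → 163776 zł
  Less research credit 77000 zł → 86776 zł

Excess of parallel minimum levy over mainline income levy: 167895 zł − 86776 zł = 81119 zł.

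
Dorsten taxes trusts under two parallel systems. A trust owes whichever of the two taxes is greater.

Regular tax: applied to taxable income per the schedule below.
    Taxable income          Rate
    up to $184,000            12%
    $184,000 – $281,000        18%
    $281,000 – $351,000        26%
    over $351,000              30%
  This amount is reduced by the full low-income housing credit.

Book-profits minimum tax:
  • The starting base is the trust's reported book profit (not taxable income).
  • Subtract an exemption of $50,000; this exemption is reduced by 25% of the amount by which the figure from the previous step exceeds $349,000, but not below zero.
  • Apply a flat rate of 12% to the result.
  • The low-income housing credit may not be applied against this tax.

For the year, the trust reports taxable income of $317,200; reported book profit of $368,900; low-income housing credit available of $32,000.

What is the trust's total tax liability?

$38,865

Regular tax:
  $184,000 × 12% = $22,080
  $97,000 × 18% = $17,460
  $36,200 × 26% = $9,412
  → $48,952
  Less low-income housing credit $32,000 → $16,952

Book-profits minimum tax:
  Base (reported book profit): $368,900
  Exemption: $50,000 − 25% × ($368,900 − $349,000) = $50,000 − $4,975 = $45,025
  Base: $368,900 − $45,025 = $323,875
  $323,875 × 12% = $38,865

$38,865 > $16,952, so the book-profits minimum tax is the binding amount.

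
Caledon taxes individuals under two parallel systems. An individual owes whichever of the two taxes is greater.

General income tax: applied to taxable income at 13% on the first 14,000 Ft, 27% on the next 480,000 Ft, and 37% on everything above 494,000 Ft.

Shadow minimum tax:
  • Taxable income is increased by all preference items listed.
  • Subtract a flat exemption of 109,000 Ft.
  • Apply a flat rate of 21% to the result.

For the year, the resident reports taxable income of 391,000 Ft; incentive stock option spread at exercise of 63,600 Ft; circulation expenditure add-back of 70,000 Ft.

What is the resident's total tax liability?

103,610 Ft

General income tax:
  14,000 Ft × 13% = 1,820 Ft
  377,000 Ft × 27% = 101,790 Ft
  → 103,610 Ft

Shadow minimum tax:
  Adjusted income: 391,000 Ft + 63,600 Ft + 70,000 Ft = 524,600 Ft
  Less exemption 109,000 Ft → base 415,600 Ft
  415,600 Ft × 21% = 87,276 Ft

103,610 Ft > 87,276 Ft, so the general income tax governs.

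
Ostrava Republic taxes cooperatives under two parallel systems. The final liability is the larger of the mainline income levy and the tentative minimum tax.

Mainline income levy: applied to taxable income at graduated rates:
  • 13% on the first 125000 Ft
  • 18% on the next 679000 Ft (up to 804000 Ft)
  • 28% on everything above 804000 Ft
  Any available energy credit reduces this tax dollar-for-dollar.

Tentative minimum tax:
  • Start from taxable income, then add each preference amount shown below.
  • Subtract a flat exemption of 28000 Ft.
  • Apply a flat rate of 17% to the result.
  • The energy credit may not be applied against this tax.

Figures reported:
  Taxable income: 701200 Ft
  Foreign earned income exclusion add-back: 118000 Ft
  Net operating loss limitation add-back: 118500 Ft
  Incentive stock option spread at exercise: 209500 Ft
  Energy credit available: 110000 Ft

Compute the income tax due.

Mainline income levy:
  125000 Ft × 13% = 16250 Ft
  576200 Ft × 18% = 103716 Ft
  → 119966 Ft
  Less energy credit 110000 Ft → 9966 Ft

Tentative minimum tax:
  Adjusted income: 701200 Ft + 118000 Ft + 118500 Ft + 209500 Ft = 1147200 Ft
  Less exemption 28000 Ft → base 1119200 Ft
  1119200 Ft × 17% = 190264 Ft

190264 Ft > 9966 Ft, so the tentative minimum tax is the binding amount.

190264 Ft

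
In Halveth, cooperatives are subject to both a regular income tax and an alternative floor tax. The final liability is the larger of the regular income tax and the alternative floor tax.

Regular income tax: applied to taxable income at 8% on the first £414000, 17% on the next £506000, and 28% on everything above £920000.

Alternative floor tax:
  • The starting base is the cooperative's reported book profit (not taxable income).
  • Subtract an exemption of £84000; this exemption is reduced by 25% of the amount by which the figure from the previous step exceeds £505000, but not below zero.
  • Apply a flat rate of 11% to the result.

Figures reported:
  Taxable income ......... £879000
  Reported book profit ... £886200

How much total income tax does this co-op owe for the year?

£112170

Alternative floor tax:
  Base (reported book profit): £886200
  Exemption: 25% × (£886200 − £505000) = £95300 ≥ £84000, so the exemption is fully phased out
  Base: £886200 − £0 = £886200
  £886200 × 11% = £97482

Regular income tax:
  £414000 × 8% = £33120
  £465000 × 17% = £79050
  → £112170

£112170 > £97482, so the regular income tax governs.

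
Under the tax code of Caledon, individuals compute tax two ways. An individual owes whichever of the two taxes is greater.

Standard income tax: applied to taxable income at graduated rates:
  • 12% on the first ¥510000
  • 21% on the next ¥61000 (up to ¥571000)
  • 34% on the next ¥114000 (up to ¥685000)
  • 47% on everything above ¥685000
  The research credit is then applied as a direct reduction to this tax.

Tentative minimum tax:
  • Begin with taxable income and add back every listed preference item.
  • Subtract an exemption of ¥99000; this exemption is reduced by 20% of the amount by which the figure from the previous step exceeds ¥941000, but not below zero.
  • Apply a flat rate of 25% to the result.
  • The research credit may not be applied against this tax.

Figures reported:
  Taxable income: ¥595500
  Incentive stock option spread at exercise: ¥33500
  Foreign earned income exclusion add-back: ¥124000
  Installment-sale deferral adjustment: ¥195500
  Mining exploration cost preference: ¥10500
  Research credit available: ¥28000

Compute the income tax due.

¥215900

Tentative minimum tax:
  Adjusted income: ¥595500 + ¥33500 + ¥124000 + ¥195500 + ¥10500 = ¥959000
  Exemption: ¥99000 − 20% × (¥959000 − ¥941000) = ¥99000 − ¥3600 = ¥95400
  Base: ¥959000 − ¥95400 = ¥863600
  ¥863600 × 25% = ¥215900

Standard income tax:
  ¥510000 × 12% = ¥61200
  ¥61000 × 21% = ¥12810
  ¥24500 × 34% = ¥8330
  → ¥82340
  Less research credit ¥28000 → ¥54340

¥215900 > ¥54340, so the tentative minimum tax is the binding amount.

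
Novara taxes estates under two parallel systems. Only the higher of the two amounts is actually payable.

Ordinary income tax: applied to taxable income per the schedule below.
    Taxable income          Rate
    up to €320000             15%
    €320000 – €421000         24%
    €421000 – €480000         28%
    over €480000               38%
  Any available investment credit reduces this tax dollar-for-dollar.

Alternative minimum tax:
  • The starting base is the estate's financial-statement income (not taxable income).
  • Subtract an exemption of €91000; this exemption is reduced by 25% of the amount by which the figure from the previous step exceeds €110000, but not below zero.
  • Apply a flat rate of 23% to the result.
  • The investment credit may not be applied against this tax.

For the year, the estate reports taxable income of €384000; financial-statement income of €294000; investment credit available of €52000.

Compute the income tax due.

€57270

Ordinary income tax:
  €320000 × 15% = €48000
  €64000 × 24% = €15360
  → €63360
  Less investment credit €52000 → €11360

Alternative minimum tax:
  Base (financial-statement income): €294000
  Exemption: €91000 − 25% × (€294000 − €110000) = €91000 − €46000 = €45000
  Base: €294000 − €45000 = €249000
  €249000 × 23% = €57270

€57270 > €11360, so the alternative minimum tax is the binding amount.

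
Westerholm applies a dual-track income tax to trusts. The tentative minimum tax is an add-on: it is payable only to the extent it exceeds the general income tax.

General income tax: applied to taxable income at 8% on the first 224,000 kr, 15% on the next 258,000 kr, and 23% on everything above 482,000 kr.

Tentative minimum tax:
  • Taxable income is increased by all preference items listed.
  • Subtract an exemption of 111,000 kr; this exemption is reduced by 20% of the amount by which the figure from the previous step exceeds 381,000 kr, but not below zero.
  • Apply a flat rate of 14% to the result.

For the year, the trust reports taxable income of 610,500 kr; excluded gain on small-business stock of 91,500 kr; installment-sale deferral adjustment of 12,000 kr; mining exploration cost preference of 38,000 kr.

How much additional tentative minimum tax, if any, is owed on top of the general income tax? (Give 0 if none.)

Tentative minimum tax:
  Adjusted income: 610,500 kr + 91,500 kr + 12,000 kr + 38,000 kr = 752,000 kr
  Exemption: 111,000 kr − 20% × (752,000 kr − 381,000 kr) = 111,000 kr − 74,200 kr = 36,800 kr
  Base: 752,000 kr − 36,800 kr = 715,200 kr
  715,200 kr × 14% = 100,128 kr

General income tax:
  224,000 kr × 8% = 17,920 kr
  258,000 kr × 15% = 38,700 kr
  128,500 kr × 23% = 29,555 kr
  → 86,175 kr

Excess of tentative minimum tax over general income tax: 100,128 kr − 86,175 kr = 13,953 kr.

13,953 kr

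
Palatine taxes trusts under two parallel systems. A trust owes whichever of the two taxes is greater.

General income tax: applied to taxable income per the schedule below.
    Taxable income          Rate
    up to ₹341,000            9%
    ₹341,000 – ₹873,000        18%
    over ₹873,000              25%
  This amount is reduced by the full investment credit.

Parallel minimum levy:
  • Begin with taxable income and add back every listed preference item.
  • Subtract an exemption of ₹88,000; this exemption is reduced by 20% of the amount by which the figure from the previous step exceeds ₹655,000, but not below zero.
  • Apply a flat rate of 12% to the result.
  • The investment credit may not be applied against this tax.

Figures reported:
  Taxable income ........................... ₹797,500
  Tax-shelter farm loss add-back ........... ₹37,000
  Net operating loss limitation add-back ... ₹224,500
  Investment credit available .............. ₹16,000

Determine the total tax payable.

General income tax:
  ₹341,000 × 9% = ₹30,690
  ₹456,500 × 18% = ₹82,170
  → ₹112,860
  Less investment credit ₹16,000 → ₹96,860

Parallel minimum levy:
  Adjusted income: ₹797,500 + ₹37,000 + ₹224,500 = ₹1,059,000
  Exemption: ₹88,000 − 20% × (₹1,059,000 − ₹655,000) = ₹88,000 − ₹80,800 = ₹7,200
  Base: ₹1,059,000 − ₹7,200 = ₹1,051,800
  ₹1,051,800 × 12% = ₹126,216

₹126,216 > ₹96,860, so the parallel minimum levy is the binding amount.

₹126,216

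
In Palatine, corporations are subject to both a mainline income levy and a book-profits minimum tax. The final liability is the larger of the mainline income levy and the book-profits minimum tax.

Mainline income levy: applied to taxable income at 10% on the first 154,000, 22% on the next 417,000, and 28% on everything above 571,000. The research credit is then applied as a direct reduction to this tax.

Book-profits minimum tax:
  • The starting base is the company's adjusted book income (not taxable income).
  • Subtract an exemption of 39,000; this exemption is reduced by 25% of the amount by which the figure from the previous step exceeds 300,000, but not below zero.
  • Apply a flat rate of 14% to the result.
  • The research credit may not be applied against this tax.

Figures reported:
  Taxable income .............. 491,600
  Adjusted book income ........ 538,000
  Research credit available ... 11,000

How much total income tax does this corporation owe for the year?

78,672

Mainline income levy:
  154,000 × 10% = 15,400
  337,600 × 22% = 74,272
  → 89,672
  Less research credit 11,000 → 78,672

Book-profits minimum tax:
  Base (adjusted book income): 538,000
  Exemption: 25% × (538,000 − 300,000) = 59,500 ≥ 39,000, so the exemption is fully phased out
  Base: 538,000 − 0 = 538,000
  538,000 × 14% = 75,320

78,672 > 75,320, so the mainline income levy governs.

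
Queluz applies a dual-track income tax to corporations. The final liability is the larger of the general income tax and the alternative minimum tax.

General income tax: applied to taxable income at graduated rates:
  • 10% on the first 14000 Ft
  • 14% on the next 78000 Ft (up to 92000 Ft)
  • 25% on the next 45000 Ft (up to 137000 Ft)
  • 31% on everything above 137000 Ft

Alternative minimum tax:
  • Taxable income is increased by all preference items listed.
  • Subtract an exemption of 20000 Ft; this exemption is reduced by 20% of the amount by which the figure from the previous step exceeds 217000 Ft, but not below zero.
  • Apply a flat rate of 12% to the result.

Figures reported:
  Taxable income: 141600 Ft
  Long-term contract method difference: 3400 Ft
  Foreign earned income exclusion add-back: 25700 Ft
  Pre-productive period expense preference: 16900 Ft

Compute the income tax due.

24996 Ft

Alternative minimum tax:
  Adjusted income: 141600 Ft + 3400 Ft + 25700 Ft + 16900 Ft = 187600 Ft
  Exemption: 187600 Ft ≤ 217000 Ft, so full 20000 Ft applies
  Base: 187600 Ft − 20000 Ft = 167600 Ft
  167600 Ft × 12% = 20112 Ft

General income tax:
  14000 Ft × 10% = 1400 Ft
  78000 Ft × 14% = 10920 Ft
  45000 Ft × 25% = 11250 Ft
  4600 Ft × 31% = 1426 Ft
  → 24996 Ft

24996 Ft > 20112 Ft, so the general income tax governs.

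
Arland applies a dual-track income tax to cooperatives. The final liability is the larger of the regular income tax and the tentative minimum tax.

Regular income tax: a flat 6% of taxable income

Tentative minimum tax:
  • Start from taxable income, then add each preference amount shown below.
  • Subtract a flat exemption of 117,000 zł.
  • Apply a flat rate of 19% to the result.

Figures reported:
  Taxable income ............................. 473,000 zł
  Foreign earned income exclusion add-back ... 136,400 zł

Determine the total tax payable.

Regular income tax:
  473,000 zł × 6% = 28,380 zł

Tentative minimum tax:
  Adjusted income: 473,000 zł + 136,400 zł = 609,400 zł
  Less exemption 117,000 zł → base 492,400 zł
  492,400 zł × 19% = 93,556 zł

93,556 zł > 28,380 zł, so the tentative minimum tax is the binding amount.

93,556 zł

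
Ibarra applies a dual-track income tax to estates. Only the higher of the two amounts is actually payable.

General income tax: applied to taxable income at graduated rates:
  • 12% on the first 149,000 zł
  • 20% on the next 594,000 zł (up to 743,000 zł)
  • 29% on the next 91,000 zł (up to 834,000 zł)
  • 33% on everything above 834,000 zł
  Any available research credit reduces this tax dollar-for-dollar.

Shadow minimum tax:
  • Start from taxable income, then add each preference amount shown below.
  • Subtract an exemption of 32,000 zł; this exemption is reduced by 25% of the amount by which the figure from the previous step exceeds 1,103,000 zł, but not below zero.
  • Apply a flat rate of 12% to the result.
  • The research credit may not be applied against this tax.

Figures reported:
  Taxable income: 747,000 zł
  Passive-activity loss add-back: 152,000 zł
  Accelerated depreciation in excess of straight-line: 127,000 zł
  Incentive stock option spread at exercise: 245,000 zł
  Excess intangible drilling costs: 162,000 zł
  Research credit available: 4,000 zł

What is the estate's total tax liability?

171,960 zł

General income tax:
  149,000 zł × 12% = 17,880 zł
  594,000 zł × 20% = 118,800 zł
  4,000 zł × 29% = 1,160 zł
  → 137,840 zł
  Less research credit 4,000 zł → 133,840 zł

Shadow minimum tax:
  Adjusted income: 747,000 zł + 152,000 zł + 127,000 zł + 245,000 zł + 162,000 zł = 1,433,000 zł
  Exemption: 25% × (1,433,000 zł − 1,103,000 zł) = 82,500 zł ≥ 32,000 zł, so the exemption is fully phased out
  Base: 1,433,000 zł − 0 zł = 1,433,000 zł
  1,433,000 zł × 12% = 171,960 zł

171,960 zł > 133,840 zł, so the shadow minimum tax is the binding amount.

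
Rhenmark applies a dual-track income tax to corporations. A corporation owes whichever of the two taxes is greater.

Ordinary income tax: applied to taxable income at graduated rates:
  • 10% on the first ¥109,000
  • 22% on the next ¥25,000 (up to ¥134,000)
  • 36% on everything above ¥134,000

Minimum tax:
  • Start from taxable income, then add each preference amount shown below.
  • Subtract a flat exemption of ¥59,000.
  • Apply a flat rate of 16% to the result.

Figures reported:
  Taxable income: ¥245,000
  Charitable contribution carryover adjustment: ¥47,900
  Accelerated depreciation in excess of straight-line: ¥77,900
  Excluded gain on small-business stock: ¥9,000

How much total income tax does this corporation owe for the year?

¥56,360

Minimum tax:
  Adjusted income: ¥245,000 + ¥47,900 + ¥77,900 + ¥9,000 = ¥379,800
  Less exemption ¥59,000 → base ¥320,800
  ¥320,800 × 16% = ¥51,328

Ordinary income tax:
  ¥109,000 × 10% = ¥10,900
  ¥25,000 × 22% = ¥5,500
  ¥111,000 × 36% = ¥39,960
  → ¥56,360

¥56,360 > ¥51,328, so the ordinary income tax governs.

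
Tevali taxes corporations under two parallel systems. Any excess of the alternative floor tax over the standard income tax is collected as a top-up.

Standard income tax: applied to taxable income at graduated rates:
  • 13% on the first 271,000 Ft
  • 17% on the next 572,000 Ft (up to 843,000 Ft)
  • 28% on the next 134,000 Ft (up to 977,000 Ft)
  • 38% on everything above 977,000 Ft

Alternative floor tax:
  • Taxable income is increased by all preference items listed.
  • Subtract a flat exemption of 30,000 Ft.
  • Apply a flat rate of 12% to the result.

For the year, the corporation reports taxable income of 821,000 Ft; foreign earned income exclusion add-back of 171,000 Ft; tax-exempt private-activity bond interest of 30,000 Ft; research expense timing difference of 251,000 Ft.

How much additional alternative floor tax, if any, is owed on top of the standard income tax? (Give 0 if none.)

Alternative floor tax:
  Adjusted income: 821,000 Ft + 171,000 Ft + 30,000 Ft + 251,000 Ft = 1,273,000 Ft
  Less exemption 30,000 Ft → base 1,243,000 Ft
  1,243,000 Ft × 12% = 149,160 Ft

Standard income tax:
  271,000 Ft × 13% = 35,230 Ft
  550,000 Ft × 17% = 93,500 Ft
  → 128,730 Ft

Excess of alternative floor tax over standard income tax: 149,160 Ft − 128,730 Ft = 20,430 Ft.

20,430 Ft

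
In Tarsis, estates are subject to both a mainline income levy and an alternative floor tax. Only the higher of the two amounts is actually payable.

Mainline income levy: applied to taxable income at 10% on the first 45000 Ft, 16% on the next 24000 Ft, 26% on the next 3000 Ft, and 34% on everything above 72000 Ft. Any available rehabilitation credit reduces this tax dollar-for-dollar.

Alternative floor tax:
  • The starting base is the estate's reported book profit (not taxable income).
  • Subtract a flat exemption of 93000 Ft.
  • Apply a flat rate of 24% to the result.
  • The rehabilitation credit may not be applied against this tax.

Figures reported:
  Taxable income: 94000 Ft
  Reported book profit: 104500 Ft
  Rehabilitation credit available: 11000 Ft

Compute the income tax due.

Alternative floor tax:
  Base (reported book profit): 104500 Ft
  Less exemption 93000 Ft → base 11500 Ft
  11500 Ft × 24% = 2760 Ft

Mainline income levy:
  45000 Ft × 10% = 4500 Ft
  24000 Ft × 16% = 3840 Ft
  3000 Ft × 26% = 780 Ft
  22000 Ft × 34% = 7480 Ft
  → 16600 Ft
  Less rehabilitation credit 11000 Ft → 5600 Ft

5600 Ft > 2760 Ft, so the mainline income levy governs.

5600 Ft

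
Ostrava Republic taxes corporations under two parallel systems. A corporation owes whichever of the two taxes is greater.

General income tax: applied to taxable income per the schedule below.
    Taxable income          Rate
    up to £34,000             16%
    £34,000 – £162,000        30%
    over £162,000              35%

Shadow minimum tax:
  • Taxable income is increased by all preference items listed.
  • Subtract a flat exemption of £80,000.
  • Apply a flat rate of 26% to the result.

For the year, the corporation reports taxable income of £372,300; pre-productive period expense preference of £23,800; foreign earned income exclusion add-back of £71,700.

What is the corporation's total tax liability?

£117,445

General income tax:
  £34,000 × 16% = £5,440
  £128,000 × 30% = £38,400
  £210,300 × 35% = £73,605
  → £117,445

Shadow minimum tax:
  Adjusted income: £372,300 + £23,800 + £71,700 = £467,800
  Less exemption £80,000 → base £387,800
  £387,800 × 26% = £100,828

£117,445 > £100,828, so the general income tax governs.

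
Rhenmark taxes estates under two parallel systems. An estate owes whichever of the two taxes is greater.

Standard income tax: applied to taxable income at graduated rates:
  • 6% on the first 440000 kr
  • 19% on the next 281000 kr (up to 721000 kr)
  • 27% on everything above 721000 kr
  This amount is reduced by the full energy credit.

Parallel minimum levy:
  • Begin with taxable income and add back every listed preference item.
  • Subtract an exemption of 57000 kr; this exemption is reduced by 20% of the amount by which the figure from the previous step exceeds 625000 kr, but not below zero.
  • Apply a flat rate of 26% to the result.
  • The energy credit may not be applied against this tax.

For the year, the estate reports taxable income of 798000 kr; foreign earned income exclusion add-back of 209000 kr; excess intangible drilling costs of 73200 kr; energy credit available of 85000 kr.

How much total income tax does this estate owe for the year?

Parallel minimum levy:
  Adjusted income: 798000 kr + 209000 kr + 73200 kr = 1080200 kr
  Exemption: 20% × (1080200 kr − 625000 kr) = 91040 kr ≥ 57000 kr, so the exemption is fully phased out
  Base: 1080200 kr − 0 kr = 1080200 kr
  1080200 kr × 26% = 280852 kr

Standard income tax:
  440000 kr × 6% = 26400 kr
  281000 kr × 19% = 53390 kr
  77000 kr × 27% = 20790 kr
  → 100580 kr
  Less energy credit 85000 kr → 15580 kr

280852 kr > 15580 kr, so the parallel minimum levy is the binding amount.

280852 kr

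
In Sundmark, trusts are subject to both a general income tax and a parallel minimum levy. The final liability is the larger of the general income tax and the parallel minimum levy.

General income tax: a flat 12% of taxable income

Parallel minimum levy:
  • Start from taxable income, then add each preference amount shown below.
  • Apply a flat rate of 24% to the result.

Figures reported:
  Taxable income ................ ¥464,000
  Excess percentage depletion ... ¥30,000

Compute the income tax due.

¥118,560

Parallel minimum levy:
  Adjusted income: ¥464,000 + ¥30,000 = ¥494,000
  ¥494,000 × 24% = ¥118,560

General income tax:
  ¥464,000 × 12% = ¥55,680

¥118,560 > ¥55,680, so the parallel minimum levy is the binding amount.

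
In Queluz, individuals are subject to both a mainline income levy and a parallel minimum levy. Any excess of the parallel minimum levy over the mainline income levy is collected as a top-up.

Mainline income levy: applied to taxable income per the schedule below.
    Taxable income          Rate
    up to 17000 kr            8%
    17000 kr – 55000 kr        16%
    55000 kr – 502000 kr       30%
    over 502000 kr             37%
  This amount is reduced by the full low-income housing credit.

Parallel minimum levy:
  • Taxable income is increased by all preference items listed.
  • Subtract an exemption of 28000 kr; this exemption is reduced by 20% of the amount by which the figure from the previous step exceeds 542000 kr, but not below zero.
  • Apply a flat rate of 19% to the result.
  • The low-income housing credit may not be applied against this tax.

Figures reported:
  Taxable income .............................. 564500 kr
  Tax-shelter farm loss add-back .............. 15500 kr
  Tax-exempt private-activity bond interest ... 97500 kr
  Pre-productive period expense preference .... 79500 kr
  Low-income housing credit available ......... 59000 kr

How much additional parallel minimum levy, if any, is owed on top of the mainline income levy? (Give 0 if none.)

38165 kr

Parallel minimum levy:
  Adjusted income: 564500 kr + 15500 kr + 97500 kr + 79500 kr = 757000 kr
  Exemption: 20% × (757000 kr − 542000 kr) = 43000 kr ≥ 28000 kr, so the exemption is fully phased out
  Base: 757000 kr − 0 kr = 757000 kr
  757000 kr × 19% = 143830 kr

Mainline income levy:
  17000 kr × 8% = 1360 kr
  38000 kr × 16% = 6080 kr
  447000 kr × 30% = 134100 kr
  62500 kr × 37% = 23125 kr
  → 164665 kr
  Less low-income housing credit 59000 kr → 105665 kr

Excess of parallel minimum levy over mainline income levy: 143830 kr − 105665 kr = 38165 kr.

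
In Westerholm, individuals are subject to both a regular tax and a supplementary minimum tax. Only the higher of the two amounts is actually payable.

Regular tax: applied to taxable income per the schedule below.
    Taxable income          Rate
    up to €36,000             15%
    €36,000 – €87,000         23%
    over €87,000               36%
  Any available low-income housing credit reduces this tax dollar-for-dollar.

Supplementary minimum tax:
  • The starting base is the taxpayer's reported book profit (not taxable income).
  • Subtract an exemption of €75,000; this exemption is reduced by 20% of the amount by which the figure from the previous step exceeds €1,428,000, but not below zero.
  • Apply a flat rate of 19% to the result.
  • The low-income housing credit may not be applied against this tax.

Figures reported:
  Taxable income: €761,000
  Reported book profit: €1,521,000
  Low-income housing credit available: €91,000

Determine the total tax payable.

€278,274

Supplementary minimum tax:
  Base (reported book profit): €1,521,000
  Exemption: €75,000 − 20% × (€1,521,000 − €1,428,000) = €75,000 − €18,600 = €56,400
  Base: €1,521,000 − €56,400 = €1,464,600
  €1,464,600 × 19% = €278,274

Regular tax:
  €36,000 × 15% = €5,400
  €51,000 × 23% = €11,730
  €674,000 × 36% = €242,640
  → €259,770
  Less low-income housing credit €91,000 → €168,770

€278,274 > €168,770, so the supplementary minimum tax is the binding amount.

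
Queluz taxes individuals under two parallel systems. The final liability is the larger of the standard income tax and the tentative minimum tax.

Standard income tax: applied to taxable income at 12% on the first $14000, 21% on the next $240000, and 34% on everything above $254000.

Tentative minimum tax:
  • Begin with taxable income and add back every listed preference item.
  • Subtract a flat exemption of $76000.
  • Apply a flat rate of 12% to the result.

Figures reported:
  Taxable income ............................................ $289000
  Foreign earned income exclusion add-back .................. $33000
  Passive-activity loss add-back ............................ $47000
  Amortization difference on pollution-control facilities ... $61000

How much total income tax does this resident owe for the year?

Tentative minimum tax:
  Adjusted income: $289000 + $33000 + $47000 + $61000 = $430000
  Less exemption $76000 → base $354000
  $354000 × 12% = $42480

Standard income tax:
  $14000 × 12% = $1680
  $240000 × 21% = $50400
  $35000 × 34% = $11900
  → $63980

$63980 > $42480, so the standard income tax governs.

$63980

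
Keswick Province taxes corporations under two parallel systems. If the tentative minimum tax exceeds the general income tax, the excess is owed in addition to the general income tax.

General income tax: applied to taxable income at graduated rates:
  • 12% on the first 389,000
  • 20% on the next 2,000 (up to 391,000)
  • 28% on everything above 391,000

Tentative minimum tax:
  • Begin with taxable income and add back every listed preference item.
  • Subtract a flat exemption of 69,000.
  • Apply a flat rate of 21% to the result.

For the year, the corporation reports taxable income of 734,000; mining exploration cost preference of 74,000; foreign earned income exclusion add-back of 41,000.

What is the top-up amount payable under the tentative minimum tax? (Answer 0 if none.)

Tentative minimum tax:
  Adjusted income: 734,000 + 74,000 + 41,000 = 849,000
  Less exemption 69,000 → base 780,000
  780,000 × 21% = 163,800

General income tax:
  389,000 × 12% = 46,680
  2,000 × 20% = 400
  343,000 × 28% = 96,040
  → 143,120

Excess of tentative minimum tax over general income tax: 163,800 − 143,120 = 20,680.

20,680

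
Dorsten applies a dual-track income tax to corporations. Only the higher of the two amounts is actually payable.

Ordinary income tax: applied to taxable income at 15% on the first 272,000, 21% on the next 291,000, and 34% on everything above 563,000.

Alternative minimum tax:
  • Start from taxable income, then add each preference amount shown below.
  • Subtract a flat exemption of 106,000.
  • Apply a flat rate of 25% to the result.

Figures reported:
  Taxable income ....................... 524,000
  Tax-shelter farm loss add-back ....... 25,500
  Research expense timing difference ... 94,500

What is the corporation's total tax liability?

134,500

Ordinary income tax:
  272,000 × 15% = 40,800
  252,000 × 21% = 52,920
  → 93,720

Alternative minimum tax:
  Adjusted income: 524,000 + 25,500 + 94,500 = 644,000
  Less exemption 106,000 → base 538,000
  538,000 × 25% = 134,500

134,500 > 93,720, so the alternative minimum tax is the binding amount.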